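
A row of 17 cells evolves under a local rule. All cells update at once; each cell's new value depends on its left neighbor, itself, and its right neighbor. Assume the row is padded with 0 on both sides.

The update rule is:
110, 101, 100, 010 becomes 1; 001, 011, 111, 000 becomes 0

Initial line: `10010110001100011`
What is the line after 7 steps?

00000011011011001

11011011000110001
01101101100011001
00110110110001101
00011011011000111
00001101101100001
00000110110110001
00000011011011001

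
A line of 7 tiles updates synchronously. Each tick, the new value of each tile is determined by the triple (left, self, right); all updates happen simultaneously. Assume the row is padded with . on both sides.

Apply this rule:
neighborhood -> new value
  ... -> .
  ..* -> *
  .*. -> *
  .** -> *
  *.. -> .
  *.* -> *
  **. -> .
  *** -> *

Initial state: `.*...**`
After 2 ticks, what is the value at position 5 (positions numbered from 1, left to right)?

**..**.
*..**..
position 5 holds *

*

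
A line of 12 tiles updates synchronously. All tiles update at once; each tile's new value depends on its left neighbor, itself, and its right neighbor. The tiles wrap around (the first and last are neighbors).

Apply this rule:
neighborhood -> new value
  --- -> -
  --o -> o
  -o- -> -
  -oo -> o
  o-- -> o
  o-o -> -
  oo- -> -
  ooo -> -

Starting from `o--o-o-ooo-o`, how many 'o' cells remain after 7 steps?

-oo----o---o
-o-o--o-o-o-
o---oo-----o
-o-oo-o---oo
---o---o-oo-
--o-o-o--o-o
oo-----oo---
count of o: 4

4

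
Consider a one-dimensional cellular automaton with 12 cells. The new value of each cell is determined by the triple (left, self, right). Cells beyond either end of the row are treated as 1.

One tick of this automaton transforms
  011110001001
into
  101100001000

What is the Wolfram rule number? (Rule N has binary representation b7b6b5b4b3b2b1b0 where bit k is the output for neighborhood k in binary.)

164

position 2: 111 → 1  (bit 7 = 1)
position 4: 110 → 0  (bit 6 = 0)
position 0: 101 → 1  (bit 5 = 1)
position 5: 100 → 0  (bit 4 = 0)
position 1: 011 → 0  (bit 3 = 0)
position 8: 010 → 1  (bit 2 = 1)
position 7: 001 → 0  (bit 1 = 0)
position 6: 000 → 0  (bit 0 = 0)
bits b7..b0 = 10100100 = 164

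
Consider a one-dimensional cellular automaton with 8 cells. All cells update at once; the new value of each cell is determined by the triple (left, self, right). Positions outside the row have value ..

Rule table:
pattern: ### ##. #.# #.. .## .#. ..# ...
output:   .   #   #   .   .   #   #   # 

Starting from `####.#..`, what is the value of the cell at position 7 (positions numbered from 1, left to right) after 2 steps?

step 1: ...###.#
step 2: ###..###
position 7 holds #

#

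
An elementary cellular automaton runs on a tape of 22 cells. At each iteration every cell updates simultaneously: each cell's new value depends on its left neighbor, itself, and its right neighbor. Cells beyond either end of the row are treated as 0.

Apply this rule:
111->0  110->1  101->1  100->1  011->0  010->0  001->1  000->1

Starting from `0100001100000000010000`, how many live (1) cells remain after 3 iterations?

1011110111111111101111
0100011000000000110001
1011101111111111011110
count of 1: 18

18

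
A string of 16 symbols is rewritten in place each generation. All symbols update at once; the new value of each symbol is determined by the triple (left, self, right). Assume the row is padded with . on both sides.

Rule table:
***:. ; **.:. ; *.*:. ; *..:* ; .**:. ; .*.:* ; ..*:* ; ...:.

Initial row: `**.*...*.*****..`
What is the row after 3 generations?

.***...***..*...

...**.**......*.
..*.....*....***
.***...***..*...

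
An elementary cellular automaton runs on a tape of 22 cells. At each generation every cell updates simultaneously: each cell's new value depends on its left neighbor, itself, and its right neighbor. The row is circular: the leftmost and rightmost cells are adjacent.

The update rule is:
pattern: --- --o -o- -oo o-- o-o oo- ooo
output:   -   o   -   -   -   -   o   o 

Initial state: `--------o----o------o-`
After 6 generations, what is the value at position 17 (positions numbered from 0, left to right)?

-

-------o----o------o--
------o----o------o---
-----o----o------o----
----o----o------o-----
---o----o------o------
--o----o------o-------
position 17 holds -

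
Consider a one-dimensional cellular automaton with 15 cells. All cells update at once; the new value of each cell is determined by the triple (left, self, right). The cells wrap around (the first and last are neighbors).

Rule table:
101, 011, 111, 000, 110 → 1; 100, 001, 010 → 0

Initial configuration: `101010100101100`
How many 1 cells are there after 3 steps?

8

step 1: 010101000011100
step 2: 001010011011101
step 3: 000100011111110
count of 1: 8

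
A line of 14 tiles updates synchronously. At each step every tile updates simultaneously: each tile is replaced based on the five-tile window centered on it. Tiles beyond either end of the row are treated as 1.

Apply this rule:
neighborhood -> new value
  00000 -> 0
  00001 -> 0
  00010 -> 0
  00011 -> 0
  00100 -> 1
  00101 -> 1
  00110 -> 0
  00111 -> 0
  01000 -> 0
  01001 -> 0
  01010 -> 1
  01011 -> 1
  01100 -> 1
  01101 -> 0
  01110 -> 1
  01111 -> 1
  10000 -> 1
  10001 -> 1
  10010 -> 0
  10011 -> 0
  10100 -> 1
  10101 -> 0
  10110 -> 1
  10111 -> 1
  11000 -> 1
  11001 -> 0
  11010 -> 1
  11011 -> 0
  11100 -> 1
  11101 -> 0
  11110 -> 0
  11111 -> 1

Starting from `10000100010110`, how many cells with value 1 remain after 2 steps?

8

step 1: 11100101011100
step 2: 10100110111100
count of 1: 8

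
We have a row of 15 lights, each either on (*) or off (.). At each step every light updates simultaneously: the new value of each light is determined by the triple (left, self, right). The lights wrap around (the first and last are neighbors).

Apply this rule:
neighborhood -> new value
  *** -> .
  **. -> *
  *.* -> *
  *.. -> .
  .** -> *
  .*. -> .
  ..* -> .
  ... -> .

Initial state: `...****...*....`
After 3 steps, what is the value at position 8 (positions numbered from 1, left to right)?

...*..*........
...............
...............
position 8 holds .

.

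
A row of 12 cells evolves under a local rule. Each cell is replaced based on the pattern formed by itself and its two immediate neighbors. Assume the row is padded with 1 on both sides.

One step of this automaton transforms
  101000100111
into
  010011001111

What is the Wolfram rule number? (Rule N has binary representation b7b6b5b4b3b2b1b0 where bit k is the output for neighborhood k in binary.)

171

position 10: 111 → 1  (bit 7 = 1)
position 0: 110 → 0  (bit 6 = 0)
position 1: 101 → 1  (bit 5 = 1)
position 3: 100 → 0  (bit 4 = 0)
position 9: 011 → 1  (bit 3 = 1)
position 2: 010 → 0  (bit 2 = 0)
position 5: 001 → 1  (bit 1 = 1)
position 4: 000 → 1  (bit 0 = 1)
bits b7..b0 = 10101011 = 171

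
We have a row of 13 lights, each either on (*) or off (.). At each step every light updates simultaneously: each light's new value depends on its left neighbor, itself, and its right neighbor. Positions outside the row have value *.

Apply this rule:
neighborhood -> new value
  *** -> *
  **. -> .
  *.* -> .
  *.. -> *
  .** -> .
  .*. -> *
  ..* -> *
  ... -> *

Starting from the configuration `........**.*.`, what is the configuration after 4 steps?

********...*.
*******.****.
******...**..
*****.***..**

*****.***..**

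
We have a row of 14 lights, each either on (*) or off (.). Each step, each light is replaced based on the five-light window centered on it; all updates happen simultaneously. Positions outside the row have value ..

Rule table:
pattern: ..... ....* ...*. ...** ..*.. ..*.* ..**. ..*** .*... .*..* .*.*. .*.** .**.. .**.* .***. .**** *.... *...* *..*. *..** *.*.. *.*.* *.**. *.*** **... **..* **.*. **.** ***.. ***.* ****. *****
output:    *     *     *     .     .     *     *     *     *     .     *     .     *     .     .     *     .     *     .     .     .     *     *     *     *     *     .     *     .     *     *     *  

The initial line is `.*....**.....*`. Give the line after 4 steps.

*****.**....*.

*.*.*.***.***.
*****.*.***..*
*****.*.*..*..
*****.**....*.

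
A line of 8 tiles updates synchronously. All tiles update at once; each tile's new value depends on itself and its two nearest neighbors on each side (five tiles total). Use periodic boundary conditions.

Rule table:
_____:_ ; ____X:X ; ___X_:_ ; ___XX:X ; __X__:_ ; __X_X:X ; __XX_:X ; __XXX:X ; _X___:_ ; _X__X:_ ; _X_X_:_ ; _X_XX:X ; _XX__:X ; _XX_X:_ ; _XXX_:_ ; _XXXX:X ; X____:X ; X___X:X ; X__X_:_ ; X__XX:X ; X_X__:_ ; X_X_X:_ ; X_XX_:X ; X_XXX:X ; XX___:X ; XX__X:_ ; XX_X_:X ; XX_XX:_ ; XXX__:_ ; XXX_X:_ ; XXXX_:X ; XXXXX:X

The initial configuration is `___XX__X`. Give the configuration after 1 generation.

_XXXX___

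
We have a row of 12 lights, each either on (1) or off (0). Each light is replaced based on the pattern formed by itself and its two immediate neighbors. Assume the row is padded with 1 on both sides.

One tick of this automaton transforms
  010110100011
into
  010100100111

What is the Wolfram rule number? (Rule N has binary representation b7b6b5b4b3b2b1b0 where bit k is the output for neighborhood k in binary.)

position 11: 111 → 1  (bit 7 = 1)
position 4: 110 → 0  (bit 6 = 0)
position 0: 101 → 0  (bit 5 = 0)
position 7: 100 → 0  (bit 4 = 0)
position 3: 011 → 1  (bit 3 = 1)
position 1: 010 → 1  (bit 2 = 1)
position 9: 001 → 1  (bit 1 = 1)
position 8: 000 → 0  (bit 0 = 0)
bits b7..b0 = 10001110 = 142

142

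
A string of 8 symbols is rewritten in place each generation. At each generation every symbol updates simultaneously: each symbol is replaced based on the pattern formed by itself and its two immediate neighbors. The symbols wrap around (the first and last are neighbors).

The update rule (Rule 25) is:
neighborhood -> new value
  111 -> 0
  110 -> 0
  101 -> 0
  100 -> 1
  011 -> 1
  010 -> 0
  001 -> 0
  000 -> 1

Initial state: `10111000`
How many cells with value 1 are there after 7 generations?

4

generation 1: 00100110
generation 2: 10010101
generation 3: 01000001
generation 4: 00111100
generation 5: 10100011
generation 6: 00011010
generation 7: 11010001
count of 1: 4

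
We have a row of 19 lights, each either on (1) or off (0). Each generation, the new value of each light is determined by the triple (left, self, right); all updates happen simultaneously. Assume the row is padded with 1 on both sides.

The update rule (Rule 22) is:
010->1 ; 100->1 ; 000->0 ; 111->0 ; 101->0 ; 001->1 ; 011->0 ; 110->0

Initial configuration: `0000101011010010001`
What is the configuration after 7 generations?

1001101000011111010
0110001100100000010
0001010011110000110
1011011100001001000
0000000010011111101
1000000111100000000
0100001000010000001

0100001000010000001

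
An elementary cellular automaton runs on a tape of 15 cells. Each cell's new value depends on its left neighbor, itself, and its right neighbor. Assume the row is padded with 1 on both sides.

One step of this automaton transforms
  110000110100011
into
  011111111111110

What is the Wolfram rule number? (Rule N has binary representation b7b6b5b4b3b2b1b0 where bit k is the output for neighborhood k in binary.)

position 0: 111 → 0  (bit 7 = 0)
position 1: 110 → 1  (bit 6 = 1)
position 8: 101 → 1  (bit 5 = 1)
position 2: 100 → 1  (bit 4 = 1)
position 6: 011 → 1  (bit 3 = 1)
position 9: 010 → 1  (bit 2 = 1)
position 5: 001 → 1  (bit 1 = 1)
position 3: 000 → 1  (bit 0 = 1)
bits b7..b0 = 01111111 = 127

127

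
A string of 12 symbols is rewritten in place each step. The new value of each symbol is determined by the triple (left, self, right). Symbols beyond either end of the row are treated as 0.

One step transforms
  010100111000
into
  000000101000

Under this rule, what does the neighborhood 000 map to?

At position 10 the neighborhood is 000; the next row has 0 there.

0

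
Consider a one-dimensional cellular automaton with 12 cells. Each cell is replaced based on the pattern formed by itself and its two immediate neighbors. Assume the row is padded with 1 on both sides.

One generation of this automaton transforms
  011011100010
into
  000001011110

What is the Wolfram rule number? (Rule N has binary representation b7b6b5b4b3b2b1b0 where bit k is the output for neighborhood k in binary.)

position 5: 111 → 1  (bit 7 = 1)
position 2: 110 → 0  (bit 6 = 0)
position 0: 101 → 0  (bit 5 = 0)
position 7: 100 → 1  (bit 4 = 1)
position 1: 011 → 0  (bit 3 = 0)
position 10: 010 → 1  (bit 2 = 1)
position 9: 001 → 1  (bit 1 = 1)
position 8: 000 → 1  (bit 0 = 1)
bits b7..b0 = 10010111 = 151

151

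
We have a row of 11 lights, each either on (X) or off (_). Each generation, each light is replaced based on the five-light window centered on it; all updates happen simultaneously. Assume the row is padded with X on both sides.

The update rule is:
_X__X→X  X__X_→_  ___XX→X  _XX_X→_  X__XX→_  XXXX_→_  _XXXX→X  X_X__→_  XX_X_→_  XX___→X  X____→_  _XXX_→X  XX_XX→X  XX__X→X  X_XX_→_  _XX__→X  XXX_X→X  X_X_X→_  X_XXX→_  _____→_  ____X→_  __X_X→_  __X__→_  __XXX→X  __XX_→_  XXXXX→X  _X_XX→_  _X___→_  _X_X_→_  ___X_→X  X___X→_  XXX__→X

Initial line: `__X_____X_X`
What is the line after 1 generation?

X______X___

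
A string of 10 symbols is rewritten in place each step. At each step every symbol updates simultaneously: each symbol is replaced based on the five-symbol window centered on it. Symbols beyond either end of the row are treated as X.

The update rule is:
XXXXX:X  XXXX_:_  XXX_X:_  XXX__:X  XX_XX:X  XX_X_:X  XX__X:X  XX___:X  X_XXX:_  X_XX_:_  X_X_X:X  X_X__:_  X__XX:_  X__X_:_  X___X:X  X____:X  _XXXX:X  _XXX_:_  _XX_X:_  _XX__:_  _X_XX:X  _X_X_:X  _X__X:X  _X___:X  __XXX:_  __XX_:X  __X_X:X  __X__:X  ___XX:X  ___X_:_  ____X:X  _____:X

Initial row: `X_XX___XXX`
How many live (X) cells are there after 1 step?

6

_X__XXX_XX
count of X: 6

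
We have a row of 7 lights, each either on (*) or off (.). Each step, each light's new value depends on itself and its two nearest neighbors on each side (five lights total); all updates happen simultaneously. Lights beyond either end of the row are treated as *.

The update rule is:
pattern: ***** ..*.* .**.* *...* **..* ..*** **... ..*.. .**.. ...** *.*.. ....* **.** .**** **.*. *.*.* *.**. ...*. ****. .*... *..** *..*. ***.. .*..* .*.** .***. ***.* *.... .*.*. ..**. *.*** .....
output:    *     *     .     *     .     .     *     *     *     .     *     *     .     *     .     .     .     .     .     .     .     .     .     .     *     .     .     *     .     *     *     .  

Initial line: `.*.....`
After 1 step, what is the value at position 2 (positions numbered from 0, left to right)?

.*.*.*.
position 2 holds .

.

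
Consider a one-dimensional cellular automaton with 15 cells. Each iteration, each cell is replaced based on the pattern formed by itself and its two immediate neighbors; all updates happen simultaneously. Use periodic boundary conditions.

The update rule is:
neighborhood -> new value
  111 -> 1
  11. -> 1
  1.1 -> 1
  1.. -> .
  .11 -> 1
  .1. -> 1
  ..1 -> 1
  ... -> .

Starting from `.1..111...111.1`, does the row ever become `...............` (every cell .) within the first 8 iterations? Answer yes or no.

iteration 1: 11.1111..111111
iteration 2: 1111111.1111111
iteration 3: 111111111111111
iteration 4: 111111111111111  (fixed point — unchanged through iteration 8)
iteration 8 is 111111111111111, still not uniform .

no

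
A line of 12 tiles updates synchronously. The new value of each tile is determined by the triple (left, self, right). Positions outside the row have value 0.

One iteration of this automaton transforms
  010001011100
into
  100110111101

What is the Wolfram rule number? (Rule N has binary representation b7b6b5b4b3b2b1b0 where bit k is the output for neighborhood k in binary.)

235

position 8: 111 → 1  (bit 7 = 1)
position 9: 110 → 1  (bit 6 = 1)
position 6: 101 → 1  (bit 5 = 1)
position 2: 100 → 0  (bit 4 = 0)
position 7: 011 → 1  (bit 3 = 1)
position 1: 010 → 0  (bit 2 = 0)
position 0: 001 → 1  (bit 1 = 1)
position 3: 000 → 1  (bit 0 = 1)
bits b7..b0 = 11101011 = 235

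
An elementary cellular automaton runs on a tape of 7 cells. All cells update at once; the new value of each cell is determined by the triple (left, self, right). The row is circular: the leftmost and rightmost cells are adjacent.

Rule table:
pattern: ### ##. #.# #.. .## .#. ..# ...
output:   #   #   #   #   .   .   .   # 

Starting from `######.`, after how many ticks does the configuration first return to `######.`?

.######
#.#####
##.####
###.###
####.##
#####.#
######.

7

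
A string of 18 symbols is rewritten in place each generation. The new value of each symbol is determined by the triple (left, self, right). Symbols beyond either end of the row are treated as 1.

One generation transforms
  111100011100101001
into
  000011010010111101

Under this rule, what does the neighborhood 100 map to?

At position 4 the neighborhood is 100; the next row has 1 there.

1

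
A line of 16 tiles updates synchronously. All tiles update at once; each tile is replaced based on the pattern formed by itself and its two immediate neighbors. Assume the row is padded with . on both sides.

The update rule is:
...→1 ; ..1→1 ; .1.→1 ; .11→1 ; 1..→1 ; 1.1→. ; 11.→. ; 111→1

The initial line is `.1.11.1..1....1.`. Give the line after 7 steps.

1111111111.111.1

step 1: 11.1..1111111111
step 2: 1..111111111111.
step 3: 11111111111111.1
step 4: 1111111111111..1
step 5: 111111111111.111
step 6: 11111111111..11.
step 7: 1111111111.111.1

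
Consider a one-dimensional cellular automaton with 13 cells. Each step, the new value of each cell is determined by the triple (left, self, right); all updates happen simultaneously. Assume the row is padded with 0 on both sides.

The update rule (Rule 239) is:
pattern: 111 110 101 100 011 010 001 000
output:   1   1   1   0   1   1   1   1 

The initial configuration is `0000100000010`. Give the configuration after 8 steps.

1111111111110

step 1: 1111101111110
step 2: 1111111111110
step 3: 1111111111110  (fixed point — unchanged through step 8)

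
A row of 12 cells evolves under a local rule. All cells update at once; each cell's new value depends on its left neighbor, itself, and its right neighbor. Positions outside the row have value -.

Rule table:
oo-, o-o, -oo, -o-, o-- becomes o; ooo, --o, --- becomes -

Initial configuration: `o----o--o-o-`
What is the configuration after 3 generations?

oo---oo-oooo
ooo--oooo--o
o-oo-o--oo-o

o-oo-o--oo-o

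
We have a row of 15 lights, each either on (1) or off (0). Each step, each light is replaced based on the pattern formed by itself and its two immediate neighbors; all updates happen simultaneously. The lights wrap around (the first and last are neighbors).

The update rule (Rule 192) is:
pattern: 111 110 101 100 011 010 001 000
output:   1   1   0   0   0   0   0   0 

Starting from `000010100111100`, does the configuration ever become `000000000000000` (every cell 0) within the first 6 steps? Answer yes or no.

yes

000000000011100
000000000001100
000000000000100
000000000000000
all cells are 0 at step 4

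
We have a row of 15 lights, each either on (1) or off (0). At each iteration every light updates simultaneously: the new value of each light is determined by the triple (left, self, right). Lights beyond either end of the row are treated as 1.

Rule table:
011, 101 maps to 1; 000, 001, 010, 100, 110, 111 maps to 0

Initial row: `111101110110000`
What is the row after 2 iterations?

000011001100000
000010001000000

000010001000000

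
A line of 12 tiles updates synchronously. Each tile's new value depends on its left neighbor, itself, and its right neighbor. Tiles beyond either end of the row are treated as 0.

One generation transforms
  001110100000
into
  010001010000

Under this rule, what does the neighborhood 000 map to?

0

At position 0 the neighborhood is 000; the next row has 0 there.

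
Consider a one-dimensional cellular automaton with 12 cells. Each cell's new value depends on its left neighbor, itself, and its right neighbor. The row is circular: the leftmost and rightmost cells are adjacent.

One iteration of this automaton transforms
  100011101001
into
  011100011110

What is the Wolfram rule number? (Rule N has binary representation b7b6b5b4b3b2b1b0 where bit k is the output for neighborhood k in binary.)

55

position 5: 111 → 0  (bit 7 = 0)
position 0: 110 → 0  (bit 6 = 0)
position 7: 101 → 1  (bit 5 = 1)
position 1: 100 → 1  (bit 4 = 1)
position 4: 011 → 0  (bit 3 = 0)
position 8: 010 → 1  (bit 2 = 1)
position 3: 001 → 1  (bit 1 = 1)
position 2: 000 → 1  (bit 0 = 1)
bits b7..b0 = 00110111 = 55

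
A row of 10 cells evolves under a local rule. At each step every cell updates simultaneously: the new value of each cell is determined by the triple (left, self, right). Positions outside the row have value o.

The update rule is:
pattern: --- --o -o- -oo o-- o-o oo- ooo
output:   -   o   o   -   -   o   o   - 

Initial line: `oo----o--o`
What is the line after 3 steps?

-o---oo-o-
oo--o-oooo
-o-ooo----

-o-ooo----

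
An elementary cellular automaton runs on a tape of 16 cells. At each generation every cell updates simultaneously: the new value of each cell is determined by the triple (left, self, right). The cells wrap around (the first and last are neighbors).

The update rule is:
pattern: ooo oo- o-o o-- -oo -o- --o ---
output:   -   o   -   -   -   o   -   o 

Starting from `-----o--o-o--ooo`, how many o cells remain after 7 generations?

7

generation 1: -ooo-o--o-o----o
generation 2: ---o-o--o-o-oo-o
generation 3: -o-o-o--o-o--o-o
generation 4: -o-o-o--o-o--o-o  (fixed point — unchanged through generation 7)
count of o: 7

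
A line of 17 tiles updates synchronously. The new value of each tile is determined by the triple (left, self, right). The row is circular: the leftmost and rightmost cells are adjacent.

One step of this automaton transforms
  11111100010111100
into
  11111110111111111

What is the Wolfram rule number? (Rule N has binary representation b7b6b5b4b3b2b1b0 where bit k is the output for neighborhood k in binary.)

position 1: 111 → 1  (bit 7 = 1)
position 5: 110 → 1  (bit 6 = 1)
position 10: 101 → 1  (bit 5 = 1)
position 6: 100 → 1  (bit 4 = 1)
position 0: 011 → 1  (bit 3 = 1)
position 9: 010 → 1  (bit 2 = 1)
position 8: 001 → 1  (bit 1 = 1)
position 7: 000 → 0  (bit 0 = 0)
bits b7..b0 = 11111110 = 254

254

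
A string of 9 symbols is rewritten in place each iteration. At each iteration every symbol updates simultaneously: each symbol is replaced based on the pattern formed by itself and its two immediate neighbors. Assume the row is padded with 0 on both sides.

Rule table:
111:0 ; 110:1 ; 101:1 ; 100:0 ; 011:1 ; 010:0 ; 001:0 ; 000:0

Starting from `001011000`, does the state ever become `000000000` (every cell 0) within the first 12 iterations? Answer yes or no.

iteration 1: 000111000
iteration 2: 000101000
iteration 3: 000010000
iteration 4: 000000000
all cells are 0 at iteration 4

yes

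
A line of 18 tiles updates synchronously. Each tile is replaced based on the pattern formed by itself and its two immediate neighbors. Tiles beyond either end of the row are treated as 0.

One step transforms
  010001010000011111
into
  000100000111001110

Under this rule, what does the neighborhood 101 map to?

At position 6 the neighborhood is 101; the next row has 0 there.

0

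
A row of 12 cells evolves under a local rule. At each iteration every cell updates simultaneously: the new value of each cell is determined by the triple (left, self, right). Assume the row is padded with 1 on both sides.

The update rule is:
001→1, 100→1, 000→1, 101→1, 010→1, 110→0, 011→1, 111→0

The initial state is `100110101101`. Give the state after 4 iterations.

111001100011

011101111011
110011000110
001110111101
111001100011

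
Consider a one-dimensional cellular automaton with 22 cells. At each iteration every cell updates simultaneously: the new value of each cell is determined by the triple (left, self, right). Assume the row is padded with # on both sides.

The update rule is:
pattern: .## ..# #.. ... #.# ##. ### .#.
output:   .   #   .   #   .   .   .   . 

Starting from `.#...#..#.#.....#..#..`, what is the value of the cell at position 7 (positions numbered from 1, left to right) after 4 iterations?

...##..#....####..#..#
.##...#..###.....#..#.
....##..#....####..#..
.###...#..###.....#..#
position 7 holds .

.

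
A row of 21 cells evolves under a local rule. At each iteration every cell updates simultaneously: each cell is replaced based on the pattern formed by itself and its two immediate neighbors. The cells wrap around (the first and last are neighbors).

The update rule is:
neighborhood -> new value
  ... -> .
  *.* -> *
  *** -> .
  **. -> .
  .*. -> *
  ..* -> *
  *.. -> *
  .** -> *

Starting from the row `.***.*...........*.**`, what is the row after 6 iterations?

.**.*****..**.**.*.**

iteration 1: **..***.........****.
iteration 2: *.***..*.......**...*
iteration 3: .**..****.....**.*.**
iteration 4: **.***...*...**.****.
iteration 5: *.**..*.***.**.**...*
iteration 6: .**.*****..**.**.*.**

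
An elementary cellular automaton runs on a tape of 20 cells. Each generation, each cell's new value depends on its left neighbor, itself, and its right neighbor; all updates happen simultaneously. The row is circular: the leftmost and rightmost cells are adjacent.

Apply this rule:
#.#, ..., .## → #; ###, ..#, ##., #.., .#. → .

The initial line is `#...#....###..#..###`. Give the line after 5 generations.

..#...##.#.......#..
#...#.#.#..#####...#
..#..#.#...#.....#.#
......#..#...###..#.
#####......#.#......

#####......#.#......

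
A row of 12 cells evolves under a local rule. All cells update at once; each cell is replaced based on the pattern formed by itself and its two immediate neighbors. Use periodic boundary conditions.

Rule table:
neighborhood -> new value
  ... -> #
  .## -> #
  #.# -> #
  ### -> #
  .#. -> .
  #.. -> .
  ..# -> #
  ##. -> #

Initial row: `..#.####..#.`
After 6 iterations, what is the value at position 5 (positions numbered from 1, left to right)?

##.#####.#..
#########..#
#########.##
############
############  (fixed point — unchanged through iteration 6)
position 5 holds #

#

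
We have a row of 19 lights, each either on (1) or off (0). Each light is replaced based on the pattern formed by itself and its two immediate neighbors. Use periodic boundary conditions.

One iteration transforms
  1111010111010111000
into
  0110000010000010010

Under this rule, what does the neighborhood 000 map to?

At position 17 the neighborhood is 000; the next row has 1 there.

1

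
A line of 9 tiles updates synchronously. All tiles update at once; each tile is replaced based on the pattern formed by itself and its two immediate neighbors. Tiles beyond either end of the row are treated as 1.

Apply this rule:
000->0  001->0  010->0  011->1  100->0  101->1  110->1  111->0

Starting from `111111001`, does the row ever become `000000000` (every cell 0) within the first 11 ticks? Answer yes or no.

no

000001001
000000001
000000001  (fixed point — unchanged through tick 11)
tick 11 is 000000001, still not uniform 0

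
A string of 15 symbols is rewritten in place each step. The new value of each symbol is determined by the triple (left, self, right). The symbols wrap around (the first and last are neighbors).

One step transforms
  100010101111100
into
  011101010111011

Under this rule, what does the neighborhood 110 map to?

0

At position 12 the neighborhood is 110; the next row has 0 there.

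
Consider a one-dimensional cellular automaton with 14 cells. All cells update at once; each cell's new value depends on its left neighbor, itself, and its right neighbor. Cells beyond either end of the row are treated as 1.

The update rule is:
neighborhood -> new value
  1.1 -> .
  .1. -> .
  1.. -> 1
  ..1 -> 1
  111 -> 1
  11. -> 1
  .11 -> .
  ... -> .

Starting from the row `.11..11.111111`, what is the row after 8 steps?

step 1: ..111.1..11111
step 2: 11.11..11.1111
step 3: 11..111.1..111
step 4: 1111.11..11.11
step 5: 1111..111.1..1
step 6: 111111.11..11.
step 7: 111111..111.1.
step 8: 11111111.11...

11111111.11...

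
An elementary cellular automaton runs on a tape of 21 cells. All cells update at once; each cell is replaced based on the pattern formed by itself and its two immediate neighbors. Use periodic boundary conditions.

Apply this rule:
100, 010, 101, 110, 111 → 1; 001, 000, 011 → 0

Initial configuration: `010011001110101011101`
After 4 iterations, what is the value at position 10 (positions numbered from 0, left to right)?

0

111001100111111101111
111100110011111110111
111110011001111111011
111111001100111111101
position 10 holds 0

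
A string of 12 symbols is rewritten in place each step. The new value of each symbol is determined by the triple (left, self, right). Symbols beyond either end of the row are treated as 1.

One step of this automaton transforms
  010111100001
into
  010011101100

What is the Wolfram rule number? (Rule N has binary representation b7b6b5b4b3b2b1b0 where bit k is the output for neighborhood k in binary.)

position 4: 111 → 1  (bit 7 = 1)
position 6: 110 → 1  (bit 6 = 1)
position 0: 101 → 0  (bit 5 = 0)
position 7: 100 → 0  (bit 4 = 0)
position 3: 011 → 0  (bit 3 = 0)
position 1: 010 → 1  (bit 2 = 1)
position 10: 001 → 0  (bit 1 = 0)
position 8: 000 → 1  (bit 0 = 1)
bits b7..b0 = 11000101 = 197

197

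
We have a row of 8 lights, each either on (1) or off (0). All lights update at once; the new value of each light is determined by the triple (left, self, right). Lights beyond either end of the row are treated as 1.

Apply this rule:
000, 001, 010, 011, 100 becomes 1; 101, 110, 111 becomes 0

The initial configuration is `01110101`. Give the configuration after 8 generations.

01000101
01111101
01000001
01111111
01000000
01111111  (repeats generation 4; period 2)
generation 8: 01111111

01111111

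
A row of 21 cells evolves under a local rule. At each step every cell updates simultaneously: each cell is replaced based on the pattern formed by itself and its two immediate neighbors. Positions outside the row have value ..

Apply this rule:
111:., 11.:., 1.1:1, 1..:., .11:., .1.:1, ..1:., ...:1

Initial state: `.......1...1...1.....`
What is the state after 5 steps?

111111.1.1.1.1.1.1111
......11111111111....
11111.............111
......11111111111....  (repeats step 2; period 2)
step 5: 11111.............111

11111.............111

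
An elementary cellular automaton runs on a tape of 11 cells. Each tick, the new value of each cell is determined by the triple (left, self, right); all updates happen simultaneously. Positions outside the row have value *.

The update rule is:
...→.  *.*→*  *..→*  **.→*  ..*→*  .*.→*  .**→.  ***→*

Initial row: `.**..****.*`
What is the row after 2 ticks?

*.***.****.
**.***.****

**.***.****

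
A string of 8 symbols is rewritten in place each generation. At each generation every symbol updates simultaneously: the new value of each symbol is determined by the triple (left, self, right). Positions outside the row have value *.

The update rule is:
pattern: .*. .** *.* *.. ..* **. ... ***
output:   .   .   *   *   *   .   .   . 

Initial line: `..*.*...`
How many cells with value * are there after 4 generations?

**.*.*.*
..*.*.*.
**.*.*.*  (repeats generation 1; period 2)
generation 4: ..*.*.*.
count of *: 3

3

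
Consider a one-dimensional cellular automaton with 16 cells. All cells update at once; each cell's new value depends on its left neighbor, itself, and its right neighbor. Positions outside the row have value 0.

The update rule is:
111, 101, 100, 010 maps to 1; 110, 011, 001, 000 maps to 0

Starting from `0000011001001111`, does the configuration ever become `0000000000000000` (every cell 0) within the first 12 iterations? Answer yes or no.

0000000101100110
0000000110010001
0000000001011001
0000000001100101
0000000000010111
0000000000011010
0000000000000111
0000000000000010
0000000000000011
0000000000000000
all cells are 0 at iteration 10

yes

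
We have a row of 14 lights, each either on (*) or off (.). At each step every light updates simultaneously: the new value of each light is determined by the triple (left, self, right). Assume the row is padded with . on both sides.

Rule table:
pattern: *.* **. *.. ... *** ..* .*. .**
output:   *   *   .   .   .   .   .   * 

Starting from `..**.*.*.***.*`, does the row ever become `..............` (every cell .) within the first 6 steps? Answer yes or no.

yes

..***.*.**.**.
..*.**.******.
...*****....*.
...*...*......
..............
all cells are . at step 5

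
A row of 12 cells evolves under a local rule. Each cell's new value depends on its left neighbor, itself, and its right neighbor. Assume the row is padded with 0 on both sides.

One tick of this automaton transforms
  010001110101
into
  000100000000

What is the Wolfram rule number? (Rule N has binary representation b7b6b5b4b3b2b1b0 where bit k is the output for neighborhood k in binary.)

1

position 6: 111 → 0  (bit 7 = 0)
position 7: 110 → 0  (bit 6 = 0)
position 8: 101 → 0  (bit 5 = 0)
position 2: 100 → 0  (bit 4 = 0)
position 5: 011 → 0  (bit 3 = 0)
position 1: 010 → 0  (bit 2 = 0)
position 0: 001 → 0  (bit 1 = 0)
position 3: 000 → 1  (bit 0 = 1)
bits b7..b0 = 00000001 = 1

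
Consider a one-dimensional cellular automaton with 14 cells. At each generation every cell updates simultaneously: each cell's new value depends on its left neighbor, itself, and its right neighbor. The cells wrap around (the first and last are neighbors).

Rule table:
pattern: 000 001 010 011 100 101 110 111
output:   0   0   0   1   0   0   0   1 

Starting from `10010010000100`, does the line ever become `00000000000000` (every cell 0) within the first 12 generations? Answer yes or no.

00000000000000
all cells are 0 at generation 1

yes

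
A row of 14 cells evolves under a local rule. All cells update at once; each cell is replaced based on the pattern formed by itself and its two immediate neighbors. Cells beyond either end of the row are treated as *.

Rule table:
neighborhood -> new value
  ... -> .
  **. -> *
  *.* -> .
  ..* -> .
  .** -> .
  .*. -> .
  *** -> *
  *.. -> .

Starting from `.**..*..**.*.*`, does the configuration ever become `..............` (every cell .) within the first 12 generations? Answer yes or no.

yes

..*......*....
..............
all cells are . at generation 2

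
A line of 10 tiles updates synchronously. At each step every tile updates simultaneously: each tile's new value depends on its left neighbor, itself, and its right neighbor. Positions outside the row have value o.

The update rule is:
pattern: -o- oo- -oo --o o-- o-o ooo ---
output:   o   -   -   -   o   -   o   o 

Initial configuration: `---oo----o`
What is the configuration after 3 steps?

----o-o-o-

step 1: oo---ooo--
step 2: o-oo--o-o-
step 3: ----o-o-o-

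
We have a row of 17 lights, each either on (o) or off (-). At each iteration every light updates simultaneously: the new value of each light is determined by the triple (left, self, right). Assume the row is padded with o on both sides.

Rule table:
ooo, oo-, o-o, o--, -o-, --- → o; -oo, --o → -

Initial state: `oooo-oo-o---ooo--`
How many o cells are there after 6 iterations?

15

ooooo-ooooo--ooo-
oooooo-ooooo--ooo
ooooooo-ooooo--oo
oooooooo-ooooo--o
ooooooooo-ooooo--
oooooooooo-ooooo-
count of o: 15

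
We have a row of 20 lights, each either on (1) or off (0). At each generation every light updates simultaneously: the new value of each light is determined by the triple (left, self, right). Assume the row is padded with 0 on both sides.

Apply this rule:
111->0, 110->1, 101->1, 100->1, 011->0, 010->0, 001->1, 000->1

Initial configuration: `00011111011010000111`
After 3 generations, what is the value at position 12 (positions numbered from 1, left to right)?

0

11100001101101111001
00111110110110001110
11000011011011110011
position 12 holds 0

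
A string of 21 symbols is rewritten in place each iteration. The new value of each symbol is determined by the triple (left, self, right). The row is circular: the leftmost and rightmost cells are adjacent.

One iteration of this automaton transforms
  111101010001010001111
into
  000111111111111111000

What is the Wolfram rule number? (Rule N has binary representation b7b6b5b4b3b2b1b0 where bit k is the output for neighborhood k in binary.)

position 0: 111 → 0  (bit 7 = 0)
position 3: 110 → 1  (bit 6 = 1)
position 4: 101 → 1  (bit 5 = 1)
position 8: 100 → 1  (bit 4 = 1)
position 17: 011 → 1  (bit 3 = 1)
position 5: 010 → 1  (bit 2 = 1)
position 10: 001 → 1  (bit 1 = 1)
position 9: 000 → 1  (bit 0 = 1)
bits b7..b0 = 01111111 = 127

127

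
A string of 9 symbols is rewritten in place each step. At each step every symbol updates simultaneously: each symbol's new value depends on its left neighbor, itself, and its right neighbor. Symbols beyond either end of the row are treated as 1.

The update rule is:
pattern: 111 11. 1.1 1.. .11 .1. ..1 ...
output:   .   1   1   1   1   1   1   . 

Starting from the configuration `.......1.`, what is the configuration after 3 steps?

1.....111
11...11..
.11.11111

.11.11111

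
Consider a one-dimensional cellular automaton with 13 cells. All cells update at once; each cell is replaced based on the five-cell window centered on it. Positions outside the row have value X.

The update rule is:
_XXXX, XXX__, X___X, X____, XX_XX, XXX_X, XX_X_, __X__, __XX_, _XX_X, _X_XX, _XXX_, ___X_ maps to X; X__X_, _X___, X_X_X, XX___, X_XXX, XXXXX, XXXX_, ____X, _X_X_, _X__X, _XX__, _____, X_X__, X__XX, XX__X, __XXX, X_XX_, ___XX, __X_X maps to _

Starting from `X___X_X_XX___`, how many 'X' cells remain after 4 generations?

6

generation 1: X_XX___X___X_
generation 2: XX___XXX_XX_X
generation 3: _X_X__XXX_XX_
generation 4: X______XXX_XX
count of X: 6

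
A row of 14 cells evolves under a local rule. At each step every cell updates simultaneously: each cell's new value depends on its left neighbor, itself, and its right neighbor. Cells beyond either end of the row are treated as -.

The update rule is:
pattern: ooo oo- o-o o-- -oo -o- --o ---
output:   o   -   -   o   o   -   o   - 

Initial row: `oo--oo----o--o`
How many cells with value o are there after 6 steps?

o-ooo-o--o-oo-
--oo---oo--o-o
-oo-o-oo-oo---
oo----o--o-o--
o-o--o-oo---o-
---oo--o-o-o-o
count of o: 6

6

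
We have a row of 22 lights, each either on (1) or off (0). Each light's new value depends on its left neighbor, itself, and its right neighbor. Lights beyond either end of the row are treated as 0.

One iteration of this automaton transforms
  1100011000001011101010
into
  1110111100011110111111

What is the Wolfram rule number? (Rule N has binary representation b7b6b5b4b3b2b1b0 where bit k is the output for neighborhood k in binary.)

126

position 15: 111 → 0  (bit 7 = 0)
position 1: 110 → 1  (bit 6 = 1)
position 13: 101 → 1  (bit 5 = 1)
position 2: 100 → 1  (bit 4 = 1)
position 0: 011 → 1  (bit 3 = 1)
position 12: 010 → 1  (bit 2 = 1)
position 4: 001 → 1  (bit 1 = 1)
position 3: 000 → 0  (bit 0 = 0)
bits b7..b0 = 01111110 = 126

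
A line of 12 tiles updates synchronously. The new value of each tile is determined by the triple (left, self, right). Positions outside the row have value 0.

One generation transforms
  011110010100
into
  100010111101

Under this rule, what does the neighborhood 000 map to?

1

At position 11 the neighborhood is 000; the next row has 1 there.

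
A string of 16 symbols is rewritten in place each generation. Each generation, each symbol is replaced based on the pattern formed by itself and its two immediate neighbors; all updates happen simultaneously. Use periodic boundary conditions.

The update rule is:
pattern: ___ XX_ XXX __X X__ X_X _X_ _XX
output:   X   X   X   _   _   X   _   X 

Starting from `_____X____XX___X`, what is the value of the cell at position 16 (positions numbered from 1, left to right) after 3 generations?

generation 1: _XXX___XX_XX_X__
generation 2: _XXX_X_XXXXXX__X
generation 3: XXXXX_XXXXXXX___
position 16 holds _

_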